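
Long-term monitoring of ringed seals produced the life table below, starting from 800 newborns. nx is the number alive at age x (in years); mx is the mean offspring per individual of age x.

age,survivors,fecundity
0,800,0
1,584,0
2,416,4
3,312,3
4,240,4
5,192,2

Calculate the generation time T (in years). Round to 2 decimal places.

lx = nx/n0 = nx/800: 1, 0.73, 0.52, 0.39, 0.3, 0.24
lx·mx: 0, 0, 2.08, 1.17, 1.2, 0.48 → R0 = 4.93
x·lx·mx: 0, 0, 4.16, 3.51, 4.8, 2.4 → Σ = 14.87
T = 14.87 / 4.93 = 3.016227… → 3.02

3.02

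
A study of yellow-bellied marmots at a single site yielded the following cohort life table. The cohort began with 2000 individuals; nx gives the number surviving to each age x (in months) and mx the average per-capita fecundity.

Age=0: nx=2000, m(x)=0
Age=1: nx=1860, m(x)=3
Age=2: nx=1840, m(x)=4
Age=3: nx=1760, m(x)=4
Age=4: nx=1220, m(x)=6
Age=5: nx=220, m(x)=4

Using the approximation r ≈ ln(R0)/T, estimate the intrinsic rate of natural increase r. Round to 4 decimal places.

lx = nx/n0 = nx/2000: 1, 0.93, 0.92, 0.88, 0.61, 0.11
R0 = Σ lx·mx = 0 + 2.79 + 3.68 + 3.52 + 3.66 + 0.44 = 14.09
Σ x·lx·mx = 37.55; T = 37.55/14.09 = 2.66501…
r ≈ ln(R0)/T = ln(14.09)/2.66501… = 0.992666… → 0.9927

0.9927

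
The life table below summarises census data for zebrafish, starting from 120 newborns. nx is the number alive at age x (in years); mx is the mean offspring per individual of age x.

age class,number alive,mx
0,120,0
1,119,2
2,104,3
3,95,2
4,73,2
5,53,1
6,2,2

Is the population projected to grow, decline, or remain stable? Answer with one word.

growing

lx = nx/n0 = nx/120: 1, 0.99167…, 0.86667…, 0.79167…, 0.60833…, 0.44167…, 0.01667…
R0 = Σ lx·mx = 0 + 1.983333… + 2.6… + 1.583333… + 1.216667… + 0.441667… + 0.033333… = 7.858333…
R0 > 1, so the population is growing.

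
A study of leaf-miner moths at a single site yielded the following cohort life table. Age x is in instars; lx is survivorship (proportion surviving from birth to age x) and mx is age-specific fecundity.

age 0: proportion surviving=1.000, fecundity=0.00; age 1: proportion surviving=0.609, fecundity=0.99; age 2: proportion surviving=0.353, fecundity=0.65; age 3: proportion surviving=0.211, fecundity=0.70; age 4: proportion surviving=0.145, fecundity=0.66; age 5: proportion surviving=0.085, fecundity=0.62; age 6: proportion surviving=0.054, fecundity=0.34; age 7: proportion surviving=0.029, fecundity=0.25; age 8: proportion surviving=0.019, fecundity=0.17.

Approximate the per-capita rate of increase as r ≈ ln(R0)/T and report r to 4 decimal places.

0.0723

R0 = Σ lx·mx = 0 + 0.60291 + 0.22945 + 0.1477 + 0.0957 + 0.0527 + 0.01836 + 0.00725 + 0.00323 = 1.1573
Σ x·lx·mx = 2.33796; T = 2.33796/1.1573 = 2.02018…
r ≈ ln(R0)/T = ln(1.1573)/2.02018… = 0.072315… → 0.0723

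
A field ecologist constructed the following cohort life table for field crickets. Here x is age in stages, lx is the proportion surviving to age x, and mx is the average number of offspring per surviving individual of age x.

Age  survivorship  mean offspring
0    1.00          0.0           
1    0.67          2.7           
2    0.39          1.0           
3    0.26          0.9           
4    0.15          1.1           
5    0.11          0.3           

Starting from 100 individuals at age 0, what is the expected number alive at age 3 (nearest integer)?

Expected survivors = N0 · l_3 = 100 × 0.26 = 26 → 26

26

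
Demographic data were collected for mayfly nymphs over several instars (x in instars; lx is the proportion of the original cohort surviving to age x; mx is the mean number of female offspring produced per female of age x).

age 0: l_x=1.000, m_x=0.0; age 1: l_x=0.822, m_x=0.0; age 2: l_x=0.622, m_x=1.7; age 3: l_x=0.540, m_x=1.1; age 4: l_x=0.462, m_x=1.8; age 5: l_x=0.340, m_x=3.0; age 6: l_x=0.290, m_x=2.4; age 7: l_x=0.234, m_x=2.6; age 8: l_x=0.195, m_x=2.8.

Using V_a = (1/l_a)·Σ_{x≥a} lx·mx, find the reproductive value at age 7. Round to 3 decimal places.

4.933

lx·mx for x ≥ 7: 0.6084, 0.546 → sum = 1.1544
V_7 = 1.1544 / l_7 = 1.1544 / 0.234 = 4.933333… → 4.933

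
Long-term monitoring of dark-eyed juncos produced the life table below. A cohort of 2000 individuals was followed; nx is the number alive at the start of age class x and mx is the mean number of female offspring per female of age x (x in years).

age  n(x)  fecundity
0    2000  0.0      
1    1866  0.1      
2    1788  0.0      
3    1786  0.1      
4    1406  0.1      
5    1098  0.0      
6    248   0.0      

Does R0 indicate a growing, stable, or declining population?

declining

lx = nx/n0 = nx/2000: 1, 0.933, 0.894, 0.893, 0.703, 0.549, 0.124
R0 = Σ lx·mx = 0 + 0.0933 + 0 + 0.0893 + 0.0703 + 0 + 0 = 0.2529
R0 < 1, so the population is declining.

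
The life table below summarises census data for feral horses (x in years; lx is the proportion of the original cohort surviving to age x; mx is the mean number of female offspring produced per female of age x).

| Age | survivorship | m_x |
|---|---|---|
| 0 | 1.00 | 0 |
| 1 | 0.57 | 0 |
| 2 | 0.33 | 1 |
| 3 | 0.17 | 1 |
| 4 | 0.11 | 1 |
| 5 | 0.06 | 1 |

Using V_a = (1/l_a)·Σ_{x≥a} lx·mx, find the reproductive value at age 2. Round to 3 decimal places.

lx·mx for x ≥ 2: 0.33, 0.17, 0.11, 0.06 → sum = 0.67
V_2 = 0.67 / l_2 = 0.67 / 0.33 = 2.030303… → 2.030

2.030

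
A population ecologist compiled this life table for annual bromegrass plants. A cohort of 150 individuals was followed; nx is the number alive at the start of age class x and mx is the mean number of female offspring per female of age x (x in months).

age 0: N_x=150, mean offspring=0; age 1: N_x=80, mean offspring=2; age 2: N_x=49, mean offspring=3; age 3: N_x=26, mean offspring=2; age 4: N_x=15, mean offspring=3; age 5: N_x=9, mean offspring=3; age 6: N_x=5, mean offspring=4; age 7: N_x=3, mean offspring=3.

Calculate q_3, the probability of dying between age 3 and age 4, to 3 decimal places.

lx = nx/n0 = nx/150: 1, 0.53333…, 0.32667…, 0.17333…, 0.1, 0.06, 0.03333…, 0.02
q_3 = (l_3 − l_4) / l_3 = (0.173333… − 0.1) / 0.173333…
     = 0.073333… / 0.173333… = 0.423077… → 0.423

0.423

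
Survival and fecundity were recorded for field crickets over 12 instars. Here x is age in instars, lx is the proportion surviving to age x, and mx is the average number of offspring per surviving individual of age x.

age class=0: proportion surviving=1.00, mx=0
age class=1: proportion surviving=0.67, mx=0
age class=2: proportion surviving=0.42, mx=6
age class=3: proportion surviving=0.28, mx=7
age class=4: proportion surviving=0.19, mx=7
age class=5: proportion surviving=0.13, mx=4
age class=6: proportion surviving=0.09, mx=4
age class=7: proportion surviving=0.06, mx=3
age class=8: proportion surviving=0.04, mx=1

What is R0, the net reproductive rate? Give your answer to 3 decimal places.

lx·mx by age: 0, 0, 2.52, 1.96, 1.33, 0.52, 0.36, 0.18, 0.04
R0 = Σ lx·mx = 6.91 → 6.910

6.910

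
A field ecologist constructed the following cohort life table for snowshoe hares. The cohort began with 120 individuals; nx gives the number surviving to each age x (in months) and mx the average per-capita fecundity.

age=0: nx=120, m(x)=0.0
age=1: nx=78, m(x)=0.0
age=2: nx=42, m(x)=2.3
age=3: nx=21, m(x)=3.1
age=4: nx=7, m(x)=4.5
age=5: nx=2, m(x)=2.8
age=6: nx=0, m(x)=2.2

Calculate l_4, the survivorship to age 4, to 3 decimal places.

l_4 = n_4/n_0 = 7/120 = 0.058333… → 0.058

0.058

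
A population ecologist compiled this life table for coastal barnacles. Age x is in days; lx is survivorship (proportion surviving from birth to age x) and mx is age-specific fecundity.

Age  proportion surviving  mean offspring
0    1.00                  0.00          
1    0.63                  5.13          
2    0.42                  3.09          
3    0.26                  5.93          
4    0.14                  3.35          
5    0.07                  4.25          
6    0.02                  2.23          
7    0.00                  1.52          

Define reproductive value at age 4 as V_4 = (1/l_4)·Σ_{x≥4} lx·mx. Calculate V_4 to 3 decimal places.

lx·mx for x ≥ 4: 0.469, 0.2975, 0.0446, 0 → sum = 0.8111
V_4 = 0.8111 / l_4 = 0.8111 / 0.14 = 5.793571… → 5.794

5.794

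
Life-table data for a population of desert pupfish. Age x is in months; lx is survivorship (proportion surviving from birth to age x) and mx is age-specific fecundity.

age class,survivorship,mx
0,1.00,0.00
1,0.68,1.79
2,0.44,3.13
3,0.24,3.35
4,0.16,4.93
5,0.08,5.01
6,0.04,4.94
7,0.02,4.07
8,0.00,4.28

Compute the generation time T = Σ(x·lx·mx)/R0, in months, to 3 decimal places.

lx·mx: 0, 1.2172, 1.3772, 0.804, 0.7888, 0.4008, 0.1976, 0.0814, 0 → R0 = 4.867
x·lx·mx: 0, 1.2172, 2.7544, 2.412, 3.1552, 2.004, 1.1856, 0.5698, 0 → Σ = 13.2982
T = 13.2982 / 4.867 = 2.73232… → 2.732

2.732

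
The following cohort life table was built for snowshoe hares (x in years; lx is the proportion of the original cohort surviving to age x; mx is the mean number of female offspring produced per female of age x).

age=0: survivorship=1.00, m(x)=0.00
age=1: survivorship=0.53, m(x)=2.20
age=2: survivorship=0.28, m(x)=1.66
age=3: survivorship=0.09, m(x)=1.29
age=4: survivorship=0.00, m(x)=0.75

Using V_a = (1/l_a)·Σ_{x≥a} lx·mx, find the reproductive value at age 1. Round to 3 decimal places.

3.296

lx·mx for x ≥ 1: 1.166, 0.4648, 0.1161, 0 → sum = 1.7469
V_1 = 1.7469 / l_1 = 1.7469 / 0.53 = 3.296038… → 3.296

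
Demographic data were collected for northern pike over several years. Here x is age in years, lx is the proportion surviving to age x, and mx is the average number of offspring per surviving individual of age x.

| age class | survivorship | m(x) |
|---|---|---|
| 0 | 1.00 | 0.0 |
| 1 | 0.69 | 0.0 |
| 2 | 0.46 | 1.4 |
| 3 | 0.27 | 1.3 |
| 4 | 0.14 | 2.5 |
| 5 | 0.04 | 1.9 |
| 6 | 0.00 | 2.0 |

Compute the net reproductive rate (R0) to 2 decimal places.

1.42

lx·mx by age: 0, 0, 0.644, 0.351, 0.35, 0.076, 0
R0 = Σ lx·mx = 1.421 → 1.42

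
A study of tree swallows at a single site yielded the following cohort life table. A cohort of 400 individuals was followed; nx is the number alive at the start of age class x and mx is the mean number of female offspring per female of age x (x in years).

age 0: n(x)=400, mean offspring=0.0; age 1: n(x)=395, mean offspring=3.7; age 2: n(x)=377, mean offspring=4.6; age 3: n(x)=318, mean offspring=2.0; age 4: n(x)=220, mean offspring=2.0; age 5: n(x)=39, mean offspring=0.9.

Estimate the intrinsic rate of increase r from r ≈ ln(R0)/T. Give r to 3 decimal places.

1.167

lx = nx/n0 = nx/400: 1, 0.9875, 0.9425, 0.795, 0.55, 0.0975
R0 = Σ lx·mx = 0 + 3.65375 + 4.3355 + 1.59 + 1.1 + 0.08775 = 10.767
Σ x·lx·mx = 21.9335; T = 21.9335/10.767 = 2.0371…
r ≈ ln(R0)/T = ln(10.767)/2.0371… = 1.1666… → 1.167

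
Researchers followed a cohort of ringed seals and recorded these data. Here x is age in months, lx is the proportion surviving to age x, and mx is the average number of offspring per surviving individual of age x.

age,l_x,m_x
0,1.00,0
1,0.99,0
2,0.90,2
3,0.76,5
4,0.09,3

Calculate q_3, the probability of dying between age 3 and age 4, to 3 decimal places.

0.882

q_3 = (l_3 − l_4) / l_3 = (0.76 − 0.09) / 0.76
     = 0.67 / 0.76 = 0.881579… → 0.882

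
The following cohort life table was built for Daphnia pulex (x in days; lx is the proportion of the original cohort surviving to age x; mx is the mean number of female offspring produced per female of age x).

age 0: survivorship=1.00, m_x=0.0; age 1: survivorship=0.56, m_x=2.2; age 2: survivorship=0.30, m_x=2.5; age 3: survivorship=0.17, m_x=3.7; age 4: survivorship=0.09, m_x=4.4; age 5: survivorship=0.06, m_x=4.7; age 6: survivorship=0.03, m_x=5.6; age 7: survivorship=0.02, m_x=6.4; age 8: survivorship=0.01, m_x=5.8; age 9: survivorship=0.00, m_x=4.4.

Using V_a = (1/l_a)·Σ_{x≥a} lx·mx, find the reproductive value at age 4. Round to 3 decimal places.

11.467

lx·mx for x ≥ 4: 0.396, 0.282, 0.168, 0.128, 0.058, 0 → sum = 1.032
V_4 = 1.032 / l_4 = 1.032 / 0.09 = 11.466667… → 11.467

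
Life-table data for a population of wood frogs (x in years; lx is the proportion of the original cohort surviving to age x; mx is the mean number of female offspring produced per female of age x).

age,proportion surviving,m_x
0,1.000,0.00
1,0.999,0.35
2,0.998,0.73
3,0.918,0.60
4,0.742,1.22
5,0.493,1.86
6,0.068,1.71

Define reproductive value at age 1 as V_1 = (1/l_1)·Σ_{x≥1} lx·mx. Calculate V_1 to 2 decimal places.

3.57

lx·mx for x ≥ 1: 0.34965, 0.72854, 0.5508, 0.90524, 0.91698, 0.11628 → sum = 3.56749
V_1 = 3.56749 / l_1 = 3.56749 / 0.999 = 3.571061… → 3.57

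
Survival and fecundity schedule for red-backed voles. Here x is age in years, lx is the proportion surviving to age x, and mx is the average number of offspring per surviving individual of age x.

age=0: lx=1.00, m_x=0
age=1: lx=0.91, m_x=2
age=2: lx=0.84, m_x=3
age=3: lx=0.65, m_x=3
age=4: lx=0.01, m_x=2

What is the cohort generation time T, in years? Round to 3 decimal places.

2.027

lx·mx: 0, 1.82, 2.52, 1.95, 0.02 → R0 = 6.31
x·lx·mx: 0, 1.82, 5.04, 5.85, 0.08 → Σ = 12.79
T = 12.79 / 6.31 = 2.026941… → 2.027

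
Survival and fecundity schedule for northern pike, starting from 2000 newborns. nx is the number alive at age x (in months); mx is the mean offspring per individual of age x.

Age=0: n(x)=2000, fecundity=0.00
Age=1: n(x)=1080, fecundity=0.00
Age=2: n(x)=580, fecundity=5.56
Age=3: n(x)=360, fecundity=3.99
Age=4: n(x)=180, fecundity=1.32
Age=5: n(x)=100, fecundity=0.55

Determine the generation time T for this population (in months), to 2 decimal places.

2.42

lx = nx/n0 = nx/2000: 1, 0.54, 0.29, 0.18, 0.09, 0.05
lx·mx: 0, 0, 1.6124, 0.7182, 0.1188, 0.0275 → R0 = 2.4769
x·lx·mx: 0, 0, 3.2248, 2.1546, 0.4752, 0.1375 → Σ = 5.9921
T = 5.9921 / 2.4769 = 2.419193… → 2.42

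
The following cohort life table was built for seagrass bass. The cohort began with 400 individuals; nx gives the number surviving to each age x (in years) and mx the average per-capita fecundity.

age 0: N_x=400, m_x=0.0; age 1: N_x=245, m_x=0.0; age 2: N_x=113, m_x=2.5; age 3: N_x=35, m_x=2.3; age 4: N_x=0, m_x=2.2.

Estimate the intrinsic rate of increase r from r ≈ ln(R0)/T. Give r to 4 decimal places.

lx = nx/n0 = nx/400: 1, 0.6125, 0.2825, 0.0875, 0
R0 = Σ lx·mx = 0 + 0 + 0.70625 + 0.20125 + 0 = 0.9075
Σ x·lx·mx = 2.01625; T = 2.01625/0.9075 = 2.22176…
r ≈ ln(R0)/T = ln(0.9075)/2.22176… = -0.043687… → -0.0437

-0.0437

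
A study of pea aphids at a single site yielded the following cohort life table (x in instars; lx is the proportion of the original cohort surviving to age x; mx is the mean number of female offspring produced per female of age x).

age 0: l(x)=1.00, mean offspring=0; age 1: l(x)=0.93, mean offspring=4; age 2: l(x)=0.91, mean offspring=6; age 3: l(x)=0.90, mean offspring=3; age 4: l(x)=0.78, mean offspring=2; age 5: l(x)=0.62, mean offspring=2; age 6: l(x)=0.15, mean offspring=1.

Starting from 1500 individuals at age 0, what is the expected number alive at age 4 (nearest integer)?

Expected survivors = N0 · l_4 = 1500 × 0.78 = 1170 → 1170

1170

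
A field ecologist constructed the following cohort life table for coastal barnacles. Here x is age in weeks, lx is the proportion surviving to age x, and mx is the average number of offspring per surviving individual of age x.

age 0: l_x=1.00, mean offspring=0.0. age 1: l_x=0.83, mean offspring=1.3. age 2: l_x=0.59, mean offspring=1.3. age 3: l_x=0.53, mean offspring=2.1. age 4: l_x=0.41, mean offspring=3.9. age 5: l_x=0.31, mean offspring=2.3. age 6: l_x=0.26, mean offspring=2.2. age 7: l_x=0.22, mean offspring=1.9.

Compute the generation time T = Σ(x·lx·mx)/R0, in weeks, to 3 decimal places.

lx·mx: 0, 1.079, 0.767, 1.113, 1.599, 0.713, 0.572, 0.418 → R0 = 6.261
x·lx·mx: 0, 1.079, 1.534, 3.339, 6.396, 3.565, 3.432, 2.926 → Σ = 22.271
T = 22.271 / 6.261 = 3.5571… → 3.557

3.557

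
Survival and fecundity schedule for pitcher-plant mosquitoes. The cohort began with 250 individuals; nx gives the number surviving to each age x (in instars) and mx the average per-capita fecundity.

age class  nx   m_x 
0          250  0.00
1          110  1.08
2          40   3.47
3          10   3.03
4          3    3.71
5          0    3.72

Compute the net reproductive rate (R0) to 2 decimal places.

1.20

lx = nx/n0 = nx/250: 1, 0.44, 0.16, 0.04, 0.012, 0
lx·mx by age: 0, 0.4752, 0.5552, 0.1212, 0.04452, 0
R0 = Σ lx·mx = 1.19612 → 1.20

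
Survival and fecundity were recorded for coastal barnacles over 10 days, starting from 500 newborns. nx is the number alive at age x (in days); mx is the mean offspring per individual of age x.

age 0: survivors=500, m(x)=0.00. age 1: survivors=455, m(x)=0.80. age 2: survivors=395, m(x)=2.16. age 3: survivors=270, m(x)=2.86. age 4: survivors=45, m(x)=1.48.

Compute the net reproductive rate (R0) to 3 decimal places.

lx = nx/n0 = nx/500: 1, 0.91, 0.79, 0.54, 0.09
lx·mx by age: 0, 0.728, 1.7064, 1.5444, 0.1332
R0 = Σ lx·mx = 4.112 → 4.112

4.112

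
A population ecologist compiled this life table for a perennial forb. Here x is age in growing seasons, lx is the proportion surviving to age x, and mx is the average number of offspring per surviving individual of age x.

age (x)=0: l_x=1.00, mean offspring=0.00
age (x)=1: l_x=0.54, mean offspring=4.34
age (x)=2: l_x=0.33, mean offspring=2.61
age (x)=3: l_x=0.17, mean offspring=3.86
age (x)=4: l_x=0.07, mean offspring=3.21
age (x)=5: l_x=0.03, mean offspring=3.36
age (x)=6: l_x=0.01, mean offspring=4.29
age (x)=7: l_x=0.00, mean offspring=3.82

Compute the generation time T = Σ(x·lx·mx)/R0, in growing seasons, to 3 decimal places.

lx·mx: 0, 2.3436, 0.8613, 0.6562, 0.2247, 0.1008, 0.0429, 0 → R0 = 4.2295
x·lx·mx: 0, 2.3436, 1.7226, 1.9686, 0.8988, 0.504, 0.2574, 0 → Σ = 7.695
T = 7.695 / 4.2295 = 1.819364… → 1.819

1.819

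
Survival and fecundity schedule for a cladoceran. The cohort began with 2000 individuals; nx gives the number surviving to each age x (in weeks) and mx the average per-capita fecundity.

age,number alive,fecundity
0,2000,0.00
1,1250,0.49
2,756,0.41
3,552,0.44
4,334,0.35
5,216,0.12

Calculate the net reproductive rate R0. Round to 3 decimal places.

lx = nx/n0 = nx/2000: 1, 0.625, 0.378, 0.276, 0.167, 0.108
lx·mx by age: 0, 0.30625, 0.15498, 0.12144, 0.05845, 0.01296
R0 = Σ lx·mx = 0.65408 → 0.654

0.654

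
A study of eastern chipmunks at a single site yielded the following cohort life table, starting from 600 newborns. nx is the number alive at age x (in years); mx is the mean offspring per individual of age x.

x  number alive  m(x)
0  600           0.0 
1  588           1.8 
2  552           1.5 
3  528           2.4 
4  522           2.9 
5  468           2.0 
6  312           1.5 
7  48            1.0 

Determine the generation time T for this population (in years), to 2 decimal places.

3.33

lx = nx/n0 = nx/600: 1, 0.98, 0.92, 0.88, 0.87, 0.78, 0.52, 0.08
lx·mx: 0, 1.764, 1.38, 2.112, 2.523, 1.56, 0.78, 0.08 → R0 = 10.199
x·lx·mx: 0, 1.764, 2.76, 6.336, 10.092, 7.8, 4.68, 0.56 → Σ = 33.992
T = 33.992 / 10.199 = 3.332876… → 3.33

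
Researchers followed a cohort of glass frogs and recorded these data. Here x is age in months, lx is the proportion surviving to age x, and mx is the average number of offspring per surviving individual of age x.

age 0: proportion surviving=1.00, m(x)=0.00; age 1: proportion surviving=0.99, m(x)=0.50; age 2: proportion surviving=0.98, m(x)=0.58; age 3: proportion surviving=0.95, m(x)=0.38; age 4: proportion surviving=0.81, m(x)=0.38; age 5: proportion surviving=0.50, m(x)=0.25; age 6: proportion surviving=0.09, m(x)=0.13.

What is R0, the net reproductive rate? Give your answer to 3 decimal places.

1.869

lx·mx by age: 0, 0.495, 0.5684, 0.361, 0.3078, 0.125, 0.0117
R0 = Σ lx·mx = 1.8689 → 1.869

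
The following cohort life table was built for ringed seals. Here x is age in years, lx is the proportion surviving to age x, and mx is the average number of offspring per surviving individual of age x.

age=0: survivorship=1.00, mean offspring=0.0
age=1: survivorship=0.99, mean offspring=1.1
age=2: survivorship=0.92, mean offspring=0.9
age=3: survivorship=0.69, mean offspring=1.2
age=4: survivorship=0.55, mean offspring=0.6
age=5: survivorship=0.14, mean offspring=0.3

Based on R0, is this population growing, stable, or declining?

growing

R0 = Σ lx·mx = 0 + 1.089 + 0.828 + 0.828 + 0.33 + 0.042 = 3.117
R0 > 1, so the population is growing.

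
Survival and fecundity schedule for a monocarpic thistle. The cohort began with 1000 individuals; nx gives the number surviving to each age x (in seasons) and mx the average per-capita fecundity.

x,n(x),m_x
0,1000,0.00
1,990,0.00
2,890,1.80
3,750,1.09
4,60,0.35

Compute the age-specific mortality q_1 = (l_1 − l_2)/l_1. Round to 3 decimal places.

lx = nx/n0 = nx/1000: 1, 0.99, 0.89, 0.75, 0.06
q_1 = (l_1 − l_2) / l_1 = (0.99 − 0.89) / 0.99
     = 0.1 / 0.99 = 0.10101… → 0.101

0.101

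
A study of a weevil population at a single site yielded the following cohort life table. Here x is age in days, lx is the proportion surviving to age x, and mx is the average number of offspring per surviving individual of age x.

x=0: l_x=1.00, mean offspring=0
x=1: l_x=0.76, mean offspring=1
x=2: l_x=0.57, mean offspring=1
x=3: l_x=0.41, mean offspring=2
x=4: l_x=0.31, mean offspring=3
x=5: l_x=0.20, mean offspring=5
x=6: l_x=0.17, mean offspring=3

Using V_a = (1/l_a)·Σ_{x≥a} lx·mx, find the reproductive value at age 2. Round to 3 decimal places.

6.719

lx·mx for x ≥ 2: 0.57, 0.82, 0.93, 1, 0.51 → sum = 3.83
V_2 = 3.83 / l_2 = 3.83 / 0.57 = 6.719298… → 6.719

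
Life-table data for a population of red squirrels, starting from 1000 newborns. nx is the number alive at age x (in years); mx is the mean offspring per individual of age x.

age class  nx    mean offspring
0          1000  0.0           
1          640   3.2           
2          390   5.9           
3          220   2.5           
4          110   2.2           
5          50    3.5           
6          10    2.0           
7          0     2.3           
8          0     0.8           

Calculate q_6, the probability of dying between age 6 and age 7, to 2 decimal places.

1.00

lx = nx/n0 = nx/1000: 1, 0.64, 0.39, 0.22, 0.11, 0.05, 0.01, 0, 0
q_6 = (l_6 − l_7) / l_6 = (0.01 − 0) / 0.01
     = 0.01 / 0.01 = 1 → 1.00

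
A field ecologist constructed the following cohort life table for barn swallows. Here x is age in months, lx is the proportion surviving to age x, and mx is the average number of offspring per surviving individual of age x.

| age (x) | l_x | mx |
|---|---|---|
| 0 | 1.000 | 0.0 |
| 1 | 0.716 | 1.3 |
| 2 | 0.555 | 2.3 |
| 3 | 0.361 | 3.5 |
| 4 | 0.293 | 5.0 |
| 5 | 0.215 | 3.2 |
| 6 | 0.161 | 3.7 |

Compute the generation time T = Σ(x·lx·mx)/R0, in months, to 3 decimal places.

3.240

lx·mx: 0, 0.9308, 1.2765, 1.2635, 1.465, 0.688, 0.5957 → R0 = 6.2195
x·lx·mx: 0, 0.9308, 2.553, 3.7905, 5.86, 3.44, 3.5742 → Σ = 20.1485
T = 20.1485 / 6.2195 = 3.239569… → 3.240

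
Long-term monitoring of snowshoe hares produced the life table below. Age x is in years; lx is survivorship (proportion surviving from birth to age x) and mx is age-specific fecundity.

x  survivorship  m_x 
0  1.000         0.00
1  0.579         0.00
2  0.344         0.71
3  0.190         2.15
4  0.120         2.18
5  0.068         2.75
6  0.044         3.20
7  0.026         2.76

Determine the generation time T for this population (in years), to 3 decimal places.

3.838

lx·mx: 0, 0, 0.24424, 0.4085, 0.2616, 0.187, 0.1408, 0.07176 → R0 = 1.3139
x·lx·mx: 0, 0, 0.48848, 1.2255, 1.0464, 0.935, 0.8448, 0.50232 → Σ = 5.0425
T = 5.0425 / 1.3139 = 3.837811… → 3.838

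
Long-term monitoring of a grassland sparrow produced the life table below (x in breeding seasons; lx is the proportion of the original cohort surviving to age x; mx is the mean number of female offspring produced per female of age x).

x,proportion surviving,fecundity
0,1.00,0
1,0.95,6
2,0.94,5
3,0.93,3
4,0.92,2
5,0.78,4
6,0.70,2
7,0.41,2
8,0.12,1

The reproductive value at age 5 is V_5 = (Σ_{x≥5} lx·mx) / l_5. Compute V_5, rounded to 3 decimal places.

7.000

lx·mx for x ≥ 5: 3.12, 1.4, 0.82, 0.12 → sum = 5.46
V_5 = 5.46 / l_5 = 5.46 / 0.78 = 7 → 7.000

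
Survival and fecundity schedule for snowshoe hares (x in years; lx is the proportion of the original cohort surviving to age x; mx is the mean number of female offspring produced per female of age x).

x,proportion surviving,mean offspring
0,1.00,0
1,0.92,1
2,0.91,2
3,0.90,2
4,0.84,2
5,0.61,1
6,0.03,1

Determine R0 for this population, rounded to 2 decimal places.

lx·mx by age: 0, 0.92, 1.82, 1.8, 1.68, 0.61, 0.03
R0 = Σ lx·mx = 6.86 → 6.86

6.86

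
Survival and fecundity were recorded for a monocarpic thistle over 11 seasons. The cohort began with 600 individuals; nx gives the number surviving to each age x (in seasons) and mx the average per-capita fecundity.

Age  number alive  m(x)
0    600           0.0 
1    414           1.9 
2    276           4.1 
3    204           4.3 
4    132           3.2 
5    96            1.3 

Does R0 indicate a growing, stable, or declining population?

growing

lx = nx/n0 = nx/600: 1, 0.69, 0.46, 0.34, 0.22, 0.16
R0 = Σ lx·mx = 0 + 1.311 + 1.886 + 1.462 + 0.704 + 0.208 = 5.571
R0 > 1, so the population is growing.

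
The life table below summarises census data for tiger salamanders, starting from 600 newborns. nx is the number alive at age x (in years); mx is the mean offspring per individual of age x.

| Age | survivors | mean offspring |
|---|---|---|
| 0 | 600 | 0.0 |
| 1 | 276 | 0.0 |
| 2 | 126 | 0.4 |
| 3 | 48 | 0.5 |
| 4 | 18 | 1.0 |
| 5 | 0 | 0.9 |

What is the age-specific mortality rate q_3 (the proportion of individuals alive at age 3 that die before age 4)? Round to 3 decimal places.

0.625

lx = nx/n0 = nx/600: 1, 0.46, 0.21, 0.08, 0.03, 0
q_3 = (l_3 − l_4) / l_3 = (0.08 − 0.03) / 0.08
     = 0.05 / 0.08 = 0.625 → 0.625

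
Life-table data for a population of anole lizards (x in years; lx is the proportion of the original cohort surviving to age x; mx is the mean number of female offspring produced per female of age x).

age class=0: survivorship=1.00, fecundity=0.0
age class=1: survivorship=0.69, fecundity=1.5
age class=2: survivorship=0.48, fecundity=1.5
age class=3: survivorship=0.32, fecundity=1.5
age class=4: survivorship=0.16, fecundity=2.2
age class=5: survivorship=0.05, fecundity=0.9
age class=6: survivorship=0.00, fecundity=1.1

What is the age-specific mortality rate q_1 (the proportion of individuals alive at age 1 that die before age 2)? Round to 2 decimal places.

0.30

q_1 = (l_1 − l_2) / l_1 = (0.69 − 0.48) / 0.69
     = 0.21 / 0.69 = 0.304348… → 0.30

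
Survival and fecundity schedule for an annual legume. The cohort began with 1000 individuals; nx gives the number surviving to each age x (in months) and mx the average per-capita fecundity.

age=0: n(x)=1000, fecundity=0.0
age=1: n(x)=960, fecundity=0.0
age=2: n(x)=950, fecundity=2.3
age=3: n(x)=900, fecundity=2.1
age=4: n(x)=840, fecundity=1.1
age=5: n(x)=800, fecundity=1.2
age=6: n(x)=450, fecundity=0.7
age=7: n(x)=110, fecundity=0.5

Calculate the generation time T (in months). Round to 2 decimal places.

lx = nx/n0 = nx/1000: 1, 0.96, 0.95, 0.9, 0.84, 0.8, 0.45, 0.11
lx·mx: 0, 0, 2.185, 1.89, 0.924, 0.96, 0.315, 0.055 → R0 = 6.329
x·lx·mx: 0, 0, 4.37, 5.67, 3.696, 4.8, 1.89, 0.385 → Σ = 20.811
T = 20.811 / 6.329 = 3.288197… → 3.29

3.29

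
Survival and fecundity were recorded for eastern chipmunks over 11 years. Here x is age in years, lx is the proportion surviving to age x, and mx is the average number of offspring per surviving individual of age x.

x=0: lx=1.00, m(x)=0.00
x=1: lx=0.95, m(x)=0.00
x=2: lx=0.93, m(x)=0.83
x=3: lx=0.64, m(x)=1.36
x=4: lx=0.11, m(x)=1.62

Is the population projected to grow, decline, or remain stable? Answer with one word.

growing

R0 = Σ lx·mx = 0 + 0 + 0.7719 + 0.8704 + 0.1782 = 1.8205
R0 > 1, so the population is growing.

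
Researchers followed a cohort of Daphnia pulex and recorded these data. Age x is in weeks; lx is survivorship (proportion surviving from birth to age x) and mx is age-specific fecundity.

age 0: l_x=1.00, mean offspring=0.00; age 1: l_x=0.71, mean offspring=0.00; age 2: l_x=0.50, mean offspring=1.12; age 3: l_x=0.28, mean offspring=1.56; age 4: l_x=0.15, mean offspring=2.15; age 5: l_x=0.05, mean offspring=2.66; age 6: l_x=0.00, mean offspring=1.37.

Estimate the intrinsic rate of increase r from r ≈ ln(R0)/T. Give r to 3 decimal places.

0.124

R0 = Σ lx·mx = 0 + 0 + 0.56 + 0.4368 + 0.3225 + 0.133 + 0 = 1.4523
Σ x·lx·mx = 4.3854; T = 4.3854/1.4523 = 3.01962…
r ≈ ln(R0)/T = ln(1.4523)/3.01962… = 0.12357… → 0.124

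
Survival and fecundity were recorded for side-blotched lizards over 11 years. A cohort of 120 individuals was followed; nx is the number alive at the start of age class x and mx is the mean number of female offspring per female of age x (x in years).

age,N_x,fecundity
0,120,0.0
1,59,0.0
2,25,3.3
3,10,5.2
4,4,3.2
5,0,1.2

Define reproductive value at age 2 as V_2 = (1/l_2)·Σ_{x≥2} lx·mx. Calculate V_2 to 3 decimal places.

lx = nx/n0 = nx/120: 1, 0.49167…, 0.20833…, 0.08333…, 0.03333…, 0
lx·mx for x ≥ 2: 0.6875…, 0.433333…, 0.106667…, 0 → sum = 1.2275…
V_2 = 1.2275… / l_2 = 1.2275… / 0.208333… = 5.892… → 5.892

5.892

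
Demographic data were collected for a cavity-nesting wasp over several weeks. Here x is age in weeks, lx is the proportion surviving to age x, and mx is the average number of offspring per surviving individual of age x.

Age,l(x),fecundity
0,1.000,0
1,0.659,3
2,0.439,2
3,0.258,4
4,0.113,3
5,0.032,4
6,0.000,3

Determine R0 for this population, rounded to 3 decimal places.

lx·mx by age: 0, 1.977, 0.878, 1.032, 0.339, 0.128, 0
R0 = Σ lx·mx = 4.354 → 4.354

4.354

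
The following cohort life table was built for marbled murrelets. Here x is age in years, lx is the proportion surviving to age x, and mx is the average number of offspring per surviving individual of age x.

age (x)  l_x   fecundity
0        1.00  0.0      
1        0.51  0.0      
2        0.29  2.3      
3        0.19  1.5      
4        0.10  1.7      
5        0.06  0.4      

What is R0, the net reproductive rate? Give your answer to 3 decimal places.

1.146

lx·mx by age: 0, 0, 0.667, 0.285, 0.17, 0.024
R0 = Σ lx·mx = 1.146 → 1.146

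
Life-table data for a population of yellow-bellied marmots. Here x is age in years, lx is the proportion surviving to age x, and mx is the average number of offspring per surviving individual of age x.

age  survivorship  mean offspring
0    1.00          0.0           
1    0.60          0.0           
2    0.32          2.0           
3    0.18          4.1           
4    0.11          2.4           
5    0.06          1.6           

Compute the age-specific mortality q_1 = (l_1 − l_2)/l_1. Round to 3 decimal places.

q_1 = (l_1 − l_2) / l_1 = (0.6 − 0.32) / 0.6
     = 0.28 / 0.6 = 0.466667… → 0.467

0.467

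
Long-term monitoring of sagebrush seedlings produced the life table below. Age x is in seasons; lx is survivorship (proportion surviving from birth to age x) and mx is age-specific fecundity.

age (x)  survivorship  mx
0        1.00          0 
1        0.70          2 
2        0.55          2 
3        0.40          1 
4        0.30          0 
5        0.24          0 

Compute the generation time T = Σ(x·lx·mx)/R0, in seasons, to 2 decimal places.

lx·mx: 0, 1.4, 1.1, 0.4, 0, 0 → R0 = 2.9
x·lx·mx: 0, 1.4, 2.2, 1.2, 0, 0 → Σ = 4.8
T = 4.8 / 2.9 = 1.655172… → 1.66

1.66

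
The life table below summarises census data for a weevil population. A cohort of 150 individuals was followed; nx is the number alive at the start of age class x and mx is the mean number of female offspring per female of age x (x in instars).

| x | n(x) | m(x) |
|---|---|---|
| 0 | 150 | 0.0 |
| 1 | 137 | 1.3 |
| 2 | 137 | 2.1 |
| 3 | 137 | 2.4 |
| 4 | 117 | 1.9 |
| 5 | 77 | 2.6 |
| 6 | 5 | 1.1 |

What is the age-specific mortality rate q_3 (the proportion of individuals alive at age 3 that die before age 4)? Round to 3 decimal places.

0.146

lx = nx/n0 = nx/150: 1, 0.91333…, 0.91333…, 0.91333…, 0.78, 0.51333…, 0.03333…
q_3 = (l_3 − l_4) / l_3 = (0.913333… − 0.78) / 0.913333…
     = 0.133333… / 0.913333… = 0.145985… → 0.146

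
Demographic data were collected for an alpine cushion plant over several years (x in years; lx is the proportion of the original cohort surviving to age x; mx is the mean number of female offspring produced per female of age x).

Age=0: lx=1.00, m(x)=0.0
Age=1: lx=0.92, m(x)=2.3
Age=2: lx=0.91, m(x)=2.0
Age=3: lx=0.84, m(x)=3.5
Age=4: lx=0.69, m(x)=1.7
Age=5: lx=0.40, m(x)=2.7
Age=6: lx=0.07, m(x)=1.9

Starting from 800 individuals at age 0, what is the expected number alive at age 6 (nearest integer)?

56

Expected survivors = N0 · l_6 = 800 × 0.07 = 56 → 56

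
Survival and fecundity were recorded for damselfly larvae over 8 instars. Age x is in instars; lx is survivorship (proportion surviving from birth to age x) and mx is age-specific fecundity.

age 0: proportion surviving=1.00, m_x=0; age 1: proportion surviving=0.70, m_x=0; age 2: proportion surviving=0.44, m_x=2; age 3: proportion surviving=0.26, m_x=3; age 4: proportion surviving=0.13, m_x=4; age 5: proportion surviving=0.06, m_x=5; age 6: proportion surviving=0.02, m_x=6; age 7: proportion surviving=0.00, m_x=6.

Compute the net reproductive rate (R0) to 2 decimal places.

lx·mx by age: 0, 0, 0.88, 0.78, 0.52, 0.3, 0.12, 0
R0 = Σ lx·mx = 2.6 → 2.60

2.60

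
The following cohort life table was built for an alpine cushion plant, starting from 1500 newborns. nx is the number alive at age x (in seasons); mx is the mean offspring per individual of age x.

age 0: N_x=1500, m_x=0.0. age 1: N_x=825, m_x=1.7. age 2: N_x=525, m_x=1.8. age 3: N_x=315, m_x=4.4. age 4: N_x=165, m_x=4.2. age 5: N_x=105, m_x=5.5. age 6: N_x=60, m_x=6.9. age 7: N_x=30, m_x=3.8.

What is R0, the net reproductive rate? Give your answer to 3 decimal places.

3.688

lx = nx/n0 = nx/1500: 1, 0.55, 0.35, 0.21, 0.11, 0.07, 0.04, 0.02
lx·mx by age: 0, 0.935, 0.63, 0.924, 0.462, 0.385, 0.276, 0.076
R0 = Σ lx·mx = 3.688 → 3.688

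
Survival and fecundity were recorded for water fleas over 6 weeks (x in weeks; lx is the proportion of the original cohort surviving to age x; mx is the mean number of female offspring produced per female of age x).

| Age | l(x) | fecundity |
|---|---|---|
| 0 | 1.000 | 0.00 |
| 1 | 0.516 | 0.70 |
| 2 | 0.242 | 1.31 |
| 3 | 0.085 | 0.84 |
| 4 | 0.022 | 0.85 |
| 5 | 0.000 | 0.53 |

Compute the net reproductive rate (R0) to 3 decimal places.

0.768

lx·mx by age: 0, 0.3612, 0.31702, 0.0714, 0.0187, 0
R0 = Σ lx·mx = 0.76832 → 0.768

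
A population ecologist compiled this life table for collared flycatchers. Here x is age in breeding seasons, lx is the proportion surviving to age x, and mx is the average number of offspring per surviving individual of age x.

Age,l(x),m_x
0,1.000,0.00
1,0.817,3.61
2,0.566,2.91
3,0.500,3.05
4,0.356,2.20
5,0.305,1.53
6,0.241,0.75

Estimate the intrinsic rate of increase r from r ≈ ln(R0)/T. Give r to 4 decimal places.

R0 = Σ lx·mx = 0 + 2.94937 + 1.64706 + 1.525 + 0.7832 + 0.46665 + 0.18075 = 7.55203
Σ x·lx·mx = 17.36904; T = 17.36904/7.55203 = 2.29992…
r ≈ ln(R0)/T = ln(7.55203)/2.29992… = 0.879082… → 0.8791

0.8791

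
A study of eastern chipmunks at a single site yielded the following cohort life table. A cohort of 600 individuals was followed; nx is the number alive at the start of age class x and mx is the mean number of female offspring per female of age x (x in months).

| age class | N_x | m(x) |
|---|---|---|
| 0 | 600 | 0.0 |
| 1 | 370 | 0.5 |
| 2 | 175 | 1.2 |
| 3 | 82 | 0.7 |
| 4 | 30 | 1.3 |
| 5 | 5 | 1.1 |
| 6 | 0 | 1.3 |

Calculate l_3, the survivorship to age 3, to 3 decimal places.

0.137

l_3 = n_3/n_0 = 82/600 = 0.136667… → 0.137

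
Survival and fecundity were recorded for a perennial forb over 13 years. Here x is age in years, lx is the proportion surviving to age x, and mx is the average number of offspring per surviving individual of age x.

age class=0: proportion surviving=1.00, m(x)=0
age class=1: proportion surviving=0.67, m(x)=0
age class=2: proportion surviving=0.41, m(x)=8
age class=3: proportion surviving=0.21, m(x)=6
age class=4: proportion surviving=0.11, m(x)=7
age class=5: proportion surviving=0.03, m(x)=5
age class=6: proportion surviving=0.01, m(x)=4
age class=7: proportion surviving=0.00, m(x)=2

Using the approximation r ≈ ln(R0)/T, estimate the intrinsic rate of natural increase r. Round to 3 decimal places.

0.651

R0 = Σ lx·mx = 0 + 0 + 3.28 + 1.26 + 0.77 + 0.15 + 0.04 + 0 = 5.5
Σ x·lx·mx = 14.41; T = 14.41/5.5 = 2.62
r ≈ ln(R0)/T = ln(5.5)/2.62 = 0.65067… → 0.651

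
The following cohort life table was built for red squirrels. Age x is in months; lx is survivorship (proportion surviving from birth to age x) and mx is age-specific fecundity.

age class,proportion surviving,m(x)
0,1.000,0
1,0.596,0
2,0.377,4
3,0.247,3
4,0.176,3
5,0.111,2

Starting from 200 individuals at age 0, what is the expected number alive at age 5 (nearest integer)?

22

Expected survivors = N0 · l_5 = 200 × 0.111 = 22.2 → 22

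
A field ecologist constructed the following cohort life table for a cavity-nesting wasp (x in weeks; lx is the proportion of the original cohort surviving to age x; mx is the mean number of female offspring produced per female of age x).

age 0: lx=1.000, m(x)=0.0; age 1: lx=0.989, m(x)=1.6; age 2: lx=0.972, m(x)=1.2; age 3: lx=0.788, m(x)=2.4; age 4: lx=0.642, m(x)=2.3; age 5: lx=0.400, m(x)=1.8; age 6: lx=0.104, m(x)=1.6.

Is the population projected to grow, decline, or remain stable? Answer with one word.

R0 = Σ lx·mx = 0 + 1.5824 + 1.1664 + 1.8912 + 1.4766 + 0.72 + 0.1664 = 7.003
R0 > 1, so the population is growing.

growing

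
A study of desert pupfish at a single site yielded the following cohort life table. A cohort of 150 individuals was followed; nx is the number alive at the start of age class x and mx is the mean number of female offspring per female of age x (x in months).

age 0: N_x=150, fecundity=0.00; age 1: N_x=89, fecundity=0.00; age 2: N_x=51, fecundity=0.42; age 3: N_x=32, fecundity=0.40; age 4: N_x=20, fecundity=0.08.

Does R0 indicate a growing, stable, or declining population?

lx = nx/n0 = nx/150: 1, 0.59333…, 0.34, 0.21333…, 0.13333…
R0 = Σ lx·mx = 0 + 0 + 0.1428 + 0.085333… + 0.010667… = 0.2388…
R0 < 1, so the population is declining.

declining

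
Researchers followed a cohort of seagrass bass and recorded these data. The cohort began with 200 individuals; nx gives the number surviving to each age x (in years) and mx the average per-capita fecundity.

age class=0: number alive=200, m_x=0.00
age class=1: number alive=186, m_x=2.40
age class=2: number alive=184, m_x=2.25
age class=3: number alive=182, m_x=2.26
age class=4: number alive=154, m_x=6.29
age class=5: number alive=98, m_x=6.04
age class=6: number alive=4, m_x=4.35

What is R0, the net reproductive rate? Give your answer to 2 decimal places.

14.25

lx = nx/n0 = nx/200: 1, 0.93, 0.92, 0.91, 0.77, 0.49, 0.02
lx·mx by age: 0, 2.232, 2.07, 2.0566, 4.8433, 2.9596, 0.087
R0 = Σ lx·mx = 14.2485 → 14.25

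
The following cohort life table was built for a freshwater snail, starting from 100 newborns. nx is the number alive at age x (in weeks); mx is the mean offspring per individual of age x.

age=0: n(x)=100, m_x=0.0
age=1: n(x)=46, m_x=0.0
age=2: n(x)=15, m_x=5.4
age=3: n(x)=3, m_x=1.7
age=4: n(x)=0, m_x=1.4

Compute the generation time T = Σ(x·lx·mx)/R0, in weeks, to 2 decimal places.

2.06

lx = nx/n0 = nx/100: 1, 0.46, 0.15, 0.03, 0
lx·mx: 0, 0, 0.81, 0.051, 0 → R0 = 0.861
x·lx·mx: 0, 0, 1.62, 0.153, 0 → Σ = 1.773
T = 1.773 / 0.861 = 2.059233… → 2.06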